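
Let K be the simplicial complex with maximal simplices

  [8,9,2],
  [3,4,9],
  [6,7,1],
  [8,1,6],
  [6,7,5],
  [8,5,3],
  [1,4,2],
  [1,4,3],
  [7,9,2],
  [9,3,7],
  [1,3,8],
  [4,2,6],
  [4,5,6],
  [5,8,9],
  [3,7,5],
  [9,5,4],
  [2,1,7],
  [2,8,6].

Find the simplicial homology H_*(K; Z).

H_0 ≅ Z,  H_1 ≅ Z ⊕ Z_2,  H_2 = 0.

Order the vertices as 1 < 2 < 3 < 4 < 5 < 6 < 7 < 8 < 9. Listing each simplex with vertices in this order, K has dimension 2 with simplices:

  0-simplices (9): [1], [2], [3], [4], [5], [6], [7], [8], [9]
  1-simplices (27): (27 of them)
  2-simplices (18): [1,2,4], [1,2,7], [1,3,4], [1,3,8], [1,6,7], [1,6,8], [2,4,6], [2,6,8], [2,7,9], [2,8,9], [3,4,9], [3,5,7], [3,5,8], [3,7,9], [4,5,6], [4,5,9], [5,6,7], [5,8,9]

so the chain groups are C_0 ≅ Z^9, C_1 ≅ Z^27, C_2 ≅ Z^18.

Boundary ∂_1: C_1 → C_0 is given by ∂[p,q] = [q] − [p]. For instance
  ∂[1,2] = [2] − [1].
This gives a 9×27 integer matrix of rank 8; reducing to Smith normal form yields diagonal entries (1,1,1,1,1,1,1,1).

The boundary map ∂_2: C_2 → C_1 maps a triangle to the signed sum of its edges. For instance
  ∂[4,5,6] = [5,6] − [4,6] + [4,5],
  ∂[1,3,4] = [3,4] − [1,4] + [1,3].
This gives a 27×18 integer matrix of rank 18; reducing to Smith normal form yields diagonal entries (1,1,1,1,1,1,1,1,1,1,1,1,1,1,1,1,1,2).

From H_k ≅ ker(∂_k) / im(∂_{k+1}) we obtain:

  H_0: rank C_0 − rank ∂_1 = 9 − 8 = 1, and the invariant factors of ∂_1 are all 1, so H_0 = Z.
  H_1: rank ker ∂_1 − rank ∂_2 = (27 − 8) − 18 = 1, and ∂_2 has invariant factor 2 > 1, so H_1 = Z ⊕ Z_2.
  H_2: rank ker ∂_2 − rank ∂_3 = (18 − 18) − 0 = 0, and there is no ∂_3, so H_2 = 0.

As a check, the Euler characteristic is 9 − 27 + 18 = 0, which agrees with 1 − 1 + 0 = 0.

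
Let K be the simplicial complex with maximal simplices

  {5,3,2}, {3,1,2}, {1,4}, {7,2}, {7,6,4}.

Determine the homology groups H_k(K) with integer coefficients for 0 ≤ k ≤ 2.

H_0 = Z,  H_1 = Z,  H_2 = 0.

We work with the vertex ordering 1 < 2 < 3 < 4 < 5 < 6 < 7. The simplices of K, each written with vertices in increasing order, are:

  0-simplices (7): [1], [2], [3], [4], [5], [6], [7]
  1-simplices (10): [1,2], [1,3], [1,4], [2,3], [2,5], [2,7], [3,5], [4,6], [4,7], [6,7]
  2-simplices (3): [1,2,3], [2,3,5], [4,6,7]

Hence C_0 ≅ Z^7, C_1 ≅ Z^10, C_2 ≅ Z^3.

Boundary ∂_1: C_1 → C_0 is given by ∂[p,q] = [q] − [p]. For instance
  ∂[2,7] = [7] − [2].
The 7×10 boundary matrix has rank 6 and Smith normal form diag(1,1,1,1,1,1).

∂_2: C_2 → C_1 acts by ∂[p,q,r] = [q,r] − [p,r] + [p,q]. For instance
  ∂[4,6,7] = [6,7] − [4,7] + [4,6],
  ∂[1,2,3] = [2,3] − [1,3] + [1,2].
The resulting 10×3 matrix has rank 3, and its Smith normal form has invariant factors (1,1,1).

Computing H_k = (kernel of ∂_k) / (image of ∂_{k+1}):

  H_0: rank C_0 − rank ∂_1 = 7 − 6 = 1, and the invariant factors of ∂_1 are all 1, so H_0 ≅ Z.
  H_1: rank ker ∂_1 − rank ∂_2 = (10 − 6) − 3 = 1, and the invariant factors of ∂_2 are all 1, so H_1 ≅ Z.
  H_2: rank ker ∂_2 − rank ∂_3 = (3 − 3) − 0 = 0, and there is no ∂_3, so H_2 ≅ 0.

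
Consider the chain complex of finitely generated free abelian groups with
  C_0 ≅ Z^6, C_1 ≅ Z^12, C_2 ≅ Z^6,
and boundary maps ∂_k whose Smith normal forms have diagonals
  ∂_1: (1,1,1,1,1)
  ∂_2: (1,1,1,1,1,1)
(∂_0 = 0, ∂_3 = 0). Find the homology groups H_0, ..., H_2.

H_0 = Z,  H_1 = Z,  H_2 = 0.

H_0: b_0 = 6 − 0 − 5 = 1; torsion from ∂_1 factors > 1: none. So H_0 = Z.
H_1: b_1 = 12 − 5 − 6 = 1; torsion from ∂_2 factors > 1: none. So H_1 = Z.
H_2: b_2 = 6 − 6 − 0 = 0; torsion from ∂_3 factors > 1: none. So H_2 = 0.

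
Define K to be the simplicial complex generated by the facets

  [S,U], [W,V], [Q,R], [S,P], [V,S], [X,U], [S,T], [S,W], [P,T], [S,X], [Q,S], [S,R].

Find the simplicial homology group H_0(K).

K has 9 vertices, 12 edges.
rank ∂_0 = 0, rank ∂_1 = 8 ⇒ b_0 = 9 − 0 − 8 = 1; all invariant factors of ∂_1 are 1 so no torsion. So H_0 ≅ Z.

H_0 ≅ Z.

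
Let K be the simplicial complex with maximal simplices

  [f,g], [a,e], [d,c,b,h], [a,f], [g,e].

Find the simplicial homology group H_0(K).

Fix the vertex order a < b < c < d < e < f < g < h and write every simplex with vertices in increasing order. Then dim K = 3 and the simplices of K are:

  0-simplices (8): a, b, c, d, e, f, g, h
  1-simplices (10): ae, af, bc, bd, bh, cd, ch, dh, eg, fg
  2-simplices (4): bcd, bch, bdh, cdh
  3-simplices (1): bcdh

giving chain groups C_0 ≅ Z^8, C_1 ≅ Z^10, C_2 ≅ Z^4, C_3 ≅ Z^1.

The boundary map ∂_1: C_1 → C_0 maps an edge to its endpoints' difference, ∂[p,q] = q − p.
This gives a 8×10 integer matrix of rank 6; reducing to Smith normal form yields diagonal entries (1,1,1,1,1,1).

Boundary ∂_2: C_2 → C_1 acts by ∂[p,q,r] = [q,r] − [p,r] + [p,q]. For instance
  ∂cdh = dh − ch + cd,
  ∂bch = ch − bh + bc.
As a 10×4 matrix over Z this has rank 3, with invariant factors (1,1,1).

Boundary ∂_3: C_3 → C_2 sends each 3-simplex σ to the alternating sum Σ_i (−1)^i (σ with its i-th vertex removed). For instance
  ∂bcdh = cdh − bdh + bch − bcd.
As a 4×1 matrix over Z this has rank 1, with invariant factors (1).

Computing H_k = (kernel of ∂_k) / (image of ∂_{k+1}):

  H_0: rank C_0 − rank ∂_1 = 8 − 6 = 2, and the invariant factors of ∂_1 are all 1, so H_0 ≅ Z^2.

H_0 = Z^2.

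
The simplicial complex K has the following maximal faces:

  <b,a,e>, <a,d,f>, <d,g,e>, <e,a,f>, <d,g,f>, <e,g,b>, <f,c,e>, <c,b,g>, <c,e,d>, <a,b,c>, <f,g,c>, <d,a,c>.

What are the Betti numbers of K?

Order the vertices as a < b < c < d < e < f < g. Listing each simplex with vertices in this order, K has dimension 2 with simplices:

  0-simplices (7): a, b, c, d, e, f, g
  1-simplices (18): ab, ac, ad, ae, af, bc, be, bg, cd, ce, cf, cg, de, df, dg, ef, eg, fg
  2-simplices (12): abc, abe, acd, adf, aef, bcg, beg, cde, cef, cfg, deg, dfg

giving chain groups C_0 ≅ Z^7, C_1 ≅ Z^18, C_2 ≅ Z^12.

∂_1: C_1 → C_0 is given by ∂[p,q] = [q] − [p].
As a 7×18 matrix over Z this has rank 6, with invariant factors (1,1,1,1,1,1).

∂_2: C_2 → C_1 maps a triangle to the signed sum of its edges. For instance
  ∂deg = eg − dg + de,
  ∂bcg = cg − bg + bc.
As a 18×12 matrix over Z this has rank 12, with invariant factors (1,1,1,1,1,1,1,1,1,1,1,2).

Reading off H_k = ker ∂_k / im ∂_{k+1}:

  H_0: rank C_0 − rank ∂_1 = 7 − 6 = 1, and the invariant factors of ∂_1 are all 1, so H_0 ≅ Z.
  H_1: rank ker ∂_1 − rank ∂_2 = (18 − 6) − 12 = 0, and ∂_2 has invariant factor 2 > 1, so H_1 ≅ Z/2.
  H_2: rank ker ∂_2 − rank ∂_3 = (12 − 12) − 0 = 0, and there is no ∂_3, so H_2 ≅ 0.

(K is a triangulation of the real projective plane RP^2.)

Hence the Betti numbers are b_0 = 1, b_1 = 0, b_2 = 0.

b_0 = 1, b_1 = 0, b_2 = 0.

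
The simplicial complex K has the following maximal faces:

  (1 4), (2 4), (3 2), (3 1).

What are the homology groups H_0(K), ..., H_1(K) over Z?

H_0 ≅ Z,  H_1 ≅ Z.

We work with the vertex ordering 1 < 2 < 3 < 4. The simplices of K, each written with vertices in increasing order, are:

  0-simplices (4): [1], [2], [3], [4]
  1-simplices (4): [1,3], [1,4], [2,3], [2,4]

giving chain groups C_0 ≅ Z^4, C_1 ≅ Z^4.

The boundary map ∂_1: C_1 → C_0 maps an edge to its endpoints' difference, ∂[p,q] = q − p.
The resulting 4×4 matrix has rank 3, and its Smith normal form has invariant factors (1,1,1).

From H_k ≅ ker(∂_k) / im(∂_{k+1}) we obtain:

  H_0: rank C_0 − rank ∂_1 = 4 − 3 = 1, and the invariant factors of ∂_1 are all 1, so H_0 = Z.
  H_1: rank ker ∂_1 − rank ∂_2 = (4 − 3) − 0 = 1, and there is no ∂_2, so H_1 = Z.

As a check, the Euler characteristic is 4 − 4 = 0, which agrees with 1 − 1 = 0.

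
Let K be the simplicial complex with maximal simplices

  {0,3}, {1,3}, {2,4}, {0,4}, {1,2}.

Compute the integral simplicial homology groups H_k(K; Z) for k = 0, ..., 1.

H_0 ≅ Z,  H_1 ≅ Z.

Take the total order 0 < 1 < 2 < 3 < 4 on the vertex set. Then K (dimension 1) consists of the simplices:

  0-simplices (5): [0], [1], [2], [3], [4]
  1-simplices (5): [0,3], [0,4], [1,2], [1,3], [2,4]

giving chain groups C_0 ≅ Z^5, C_1 ≅ Z^5.

∂_1: C_1 → C_0 is given by ∂[p,q] = [q] − [p].
The 5×5 boundary matrix has rank 4 and Smith normal form diag(1,1,1,1).

Now H_k = ker ∂_k / im ∂_{k+1}, so:

  H_0: rank C_0 − rank ∂_1 = 5 − 4 = 1, and the invariant factors of ∂_1 are all 1, so H_0 = Z.
  H_1: rank ker ∂_1 − rank ∂_2 = (5 − 4) − 0 = 1, and there is no ∂_2, so H_1 = Z.

As a check, the Euler characteristic is 5 − 5 = 0, which agrees with 1 − 1 = 0.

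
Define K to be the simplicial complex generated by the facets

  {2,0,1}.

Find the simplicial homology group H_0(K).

H_0 ≅ Z.

Fix the vertex order 0 < 1 < 2 and write every simplex with vertices in increasing order. Then dim K = 2 and the simplices of K are:

  0-simplices (3): [0], [1], [2]
  1-simplices (3): [0,1], [0,2], [1,2]
  2-simplices (1): [0,1,2]

giving chain groups C_0 ≅ Z^3, C_1 ≅ Z^3, C_2 ≅ Z^1.

∂_1: C_1 → C_0 maps an edge to its endpoints' difference, ∂[p,q] = q − p. For instance
  ∂[1,2] = [2] − [1].
This gives a 3×3 integer matrix of rank 2; reducing to Smith normal form yields diagonal entries (1,1).

Boundary ∂_2: C_2 → C_1 acts by ∂[p,q,r] = [q,r] − [p,r] + [p,q]. For instance
  ∂[0,1,2] = [1,2] − [0,2] + [0,1].
As a 3×1 matrix over Z this has rank 1, with invariant factors (1).

Computing H_k = (kernel of ∂_k) / (image of ∂_{k+1}):

  H_0: rank C_0 − rank ∂_1 = 3 − 2 = 1, and the invariant factors of ∂_1 are all 1, so H_0 = Z.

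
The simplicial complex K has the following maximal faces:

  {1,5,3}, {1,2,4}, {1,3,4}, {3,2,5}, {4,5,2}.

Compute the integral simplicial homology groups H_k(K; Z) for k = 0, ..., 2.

Take the total order 1 < 2 < 3 < 4 < 5 on the vertex set. Then K (dimension 2) consists of the simplices:

  0-simplices (5): [1], [2], [3], [4], [5]
  1-simplices (10): [1,2], [1,3], [1,4], [1,5], [2,3], [2,4], [2,5], [3,4], [3,5], [4,5]
  2-simplices (5): [1,2,4], [1,3,4], [1,3,5], [2,3,5], [2,4,5]

Hence C_0 ≅ Z^5, C_1 ≅ Z^10, C_2 ≅ Z^5.

Boundary ∂_1: C_1 → C_0 maps an edge to its endpoints' difference, ∂[p,q] = q − p. For instance
  ∂[3,4] = [4] − [3].
The 5×10 boundary matrix has rank 4 and Smith normal form diag(1,1,1,1).

Boundary ∂_2: C_2 → C_1 acts by ∂[p,q,r] = [q,r] − [p,r] + [p,q]. For instance
  ∂[1,3,5] = [3,5] − [1,5] + [1,3],
  ∂[1,3,4] = [3,4] − [1,4] + [1,3].
The resulting 10×5 matrix has rank 5, and its Smith normal form has invariant factors (1,1,1,1,1).

Now H_k = ker ∂_k / im ∂_{k+1}, so:

  H_0: rank C_0 − rank ∂_1 = 5 − 4 = 1, and the invariant factors of ∂_1 are all 1, so H_0 ≅ Z.
  H_1: rank ker ∂_1 − rank ∂_2 = (10 − 4) − 5 = 1, and the invariant factors of ∂_2 are all 1, so H_1 ≅ Z.
  H_2: rank ker ∂_2 − rank ∂_3 = (5 − 5) − 0 = 0, and there is no ∂_3, so H_2 ≅ 0.

H_0 ≅ Z,  H_1 ≅ Z,  H_2 = 0.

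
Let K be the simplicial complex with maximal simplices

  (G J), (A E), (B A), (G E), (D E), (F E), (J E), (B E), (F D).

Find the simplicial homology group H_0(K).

Order the vertices as A < B < D < E < F < G < J. Listing each simplex with vertices in this order, K has dimension 1 with simplices:

  0-simplices (7): A, B, D, E, F, G, J
  1-simplices (9): AB, AE, BE, DE, DF, EF, EG, EJ, GJ

Hence C_0 ≅ Z^7, C_1 ≅ Z^9.

∂_1: C_1 → C_0 is given by ∂[p,q] = [q] − [p].
This gives a 7×9 integer matrix of rank 6; reducing to Smith normal form yields diagonal entries (1,1,1,1,1,1).

From H_k ≅ ker(∂_k) / im(∂_{k+1}) we obtain:

  H_0: rank C_0 − rank ∂_1 = 7 − 6 = 1, and the invariant factors of ∂_1 are all 1, so H_0 = Z.

H_0 = Z.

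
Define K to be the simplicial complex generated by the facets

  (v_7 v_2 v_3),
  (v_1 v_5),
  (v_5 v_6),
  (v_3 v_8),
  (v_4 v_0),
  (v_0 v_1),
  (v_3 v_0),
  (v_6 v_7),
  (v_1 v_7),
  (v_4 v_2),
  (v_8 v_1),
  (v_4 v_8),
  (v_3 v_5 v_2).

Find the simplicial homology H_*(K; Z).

H_0 ≅ Z,  H_1 ≅ Z^6,  H_2 = 0.

K has 9 vertices, 16 edges, 2 triangles.
rank ∂_0 = 0, rank ∂_1 = 8 ⇒ b_0 = 9 − 0 − 8 = 1; all invariant factors of ∂_1 are 1 so no torsion. So H_0 = Z.
rank ∂_1 = 8, rank ∂_2 = 2 ⇒ b_1 = 16 − 8 − 2 = 6; all invariant factors of ∂_2 are 1 so no torsion. So H_1 = Z^6.
rank ∂_2 = 2, rank ∂_3 = 0 ⇒ b_2 = 2 − 2 − 0 = 0. So H_2 = 0.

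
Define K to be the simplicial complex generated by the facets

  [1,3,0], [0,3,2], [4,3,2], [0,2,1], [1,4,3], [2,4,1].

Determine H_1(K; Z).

Take the total order 0 < 1 < 2 < 3 < 4 on the vertex set. Then K (dimension 2) consists of the simplices:

  0-simplices (5): [0], [1], [2], [3], [4]
  1-simplices (9): [0,1], [0,2], [0,3], [1,2], [1,3], [1,4], [2,3], [2,4], [3,4]
  2-simplices (6): [0,1,2], [0,1,3], [0,2,3], [1,2,4], [1,3,4], [2,3,4]

giving chain groups C_0 ≅ Z^5, C_1 ≅ Z^9, C_2 ≅ Z^6.

∂_1: C_1 → C_0 is given by ∂[p,q] = [q] − [p].
The resulting 5×9 matrix has rank 4, and its Smith normal form has invariant factors (1,1,1,1).

∂_2: C_2 → C_1 acts by ∂[p,q,r] = [q,r] − [p,r] + [p,q]. For instance
  ∂[0,2,3] = [2,3] − [0,3] + [0,2],
  ∂[0,1,3] = [1,3] − [0,3] + [0,1].
As a 9×6 matrix over Z this has rank 5, with invariant factors (1,1,1,1,1).

Now H_k = ker ∂_k / im ∂_{k+1}, so:

  H_1: rank ker ∂_1 − rank ∂_2 = (9 − 4) − 5 = 0, and the invariant factors of ∂_2 are all 1, so H_1 ≅ 0.

(K is a triangulation of the 2-sphere S^2.)

H_1 ≅ 0.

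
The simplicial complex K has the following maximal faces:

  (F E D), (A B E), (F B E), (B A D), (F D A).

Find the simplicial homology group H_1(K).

Order the vertices as A < B < D < E < F. Listing each simplex with vertices in this order, K has dimension 2 with simplices:

  0-simplices (5): A, B, D, E, F
  1-simplices (10): AB, AD, AE, AF, BD, BE, BF, DE, DF, EF
  2-simplices (5): ABD, ABE, ADF, BEF, DEF

so the chain groups are C_0 ≅ Z^5, C_1 ≅ Z^10, C_2 ≅ Z^5.

The boundary map ∂_1: C_1 → C_0 maps an edge to its endpoints' difference, ∂[p,q] = q − p.
As a 5×10 matrix over Z this has rank 4, with invariant factors (1,1,1,1).

∂_2: C_2 → C_1 acts by ∂[p,q,r] = [q,r] − [p,r] + [p,q]. For instance
  ∂ABD = BD − AD + AB,
  ∂ABE = BE − AE + AB.
The resulting 10×5 matrix has rank 5, and its Smith normal form has invariant factors (1,1,1,1,1).

Computing H_k = (kernel of ∂_k) / (image of ∂_{k+1}):

  H_1: rank ker ∂_1 − rank ∂_2 = (10 − 4) − 5 = 1, and the invariant factors of ∂_2 are all 1, so H_1 = Z.

H_1 ≅ Z.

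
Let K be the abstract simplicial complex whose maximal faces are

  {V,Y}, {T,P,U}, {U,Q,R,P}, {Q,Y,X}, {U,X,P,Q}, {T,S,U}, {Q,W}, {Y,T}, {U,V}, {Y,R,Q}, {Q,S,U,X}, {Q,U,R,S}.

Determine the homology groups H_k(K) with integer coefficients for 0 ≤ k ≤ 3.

H_0 ≅ Z,  H_1 ≅ Z^2,  H_2 = 0,  H_3 = 0.

Take the total order P < Q < R < S < T < U < V < W < X < Y on the vertex set. Then K (dimension 3) consists of the simplices:

  0-simplices (10): P, Q, R, S, T, U, V, W, X, Y
  1-simplices (23): PQ, PR, PT, PU, PX, QR, QS, QU, QW, QX, QY, RS, RU, RY, ST, SU, SX, TU, TY, UV, UX, VY, XY
  2-simplices (16): PQR, PQU, PQX, PRU, PTU, PUX, QRS, QRU, QRY, QSU, QSX, QUX, QXY, RSU, STU, SUX
  3-simplices (4): PQRU, PQUX, QRSU, QSUX

Hence C_0 ≅ Z^10, C_1 ≅ Z^23, C_2 ≅ Z^16, C_3 ≅ Z^4.

The boundary map ∂_1: C_1 → C_0 sends each edge [p,q] (with p < q) to q − p.
As a 10×23 matrix over Z this has rank 9, with invariant factors (1,1,1,1,1,1,1,1,1).

∂_2: C_2 → C_1 maps a triangle to the signed sum of its edges. For instance
  ∂PUX = UX − PX + PU,
  ∂QSU = SU − QU + QS.
As a 23×16 matrix over Z this has rank 12, with invariant factors (1,1,1,1,1,1,1,1,1,1,1,1).

The boundary map ∂_3: C_3 → C_2 sends each 3-simplex σ to the alternating sum Σ_i (−1)^i (σ with its i-th vertex removed). For instance
  ∂PQRU = QRU − PRU + PQU − PQR,
  ∂QRSU = RSU − QSU + QRU − QRS.
The 16×4 boundary matrix has rank 4 and Smith normal form diag(1,1,1,1).

Reading off H_k = ker ∂_k / im ∂_{k+1}:

  H_0: rank C_0 − rank ∂_1 = 10 − 9 = 1, and the invariant factors of ∂_1 are all 1, so H_0 ≅ Z.
  H_1: rank ker ∂_1 − rank ∂_2 = (23 − 9) − 12 = 2, and the invariant factors of ∂_2 are all 1, so H_1 ≅ Z^2.
  H_2: rank ker ∂_2 − rank ∂_3 = (16 − 12) − 4 = 0, and the invariant factors of ∂_3 are all 1, so H_2 ≅ 0.
  H_3: rank ker ∂_3 − rank ∂_4 = (4 − 4) − 0 = 0, and there is no ∂_4, so H_3 ≅ 0.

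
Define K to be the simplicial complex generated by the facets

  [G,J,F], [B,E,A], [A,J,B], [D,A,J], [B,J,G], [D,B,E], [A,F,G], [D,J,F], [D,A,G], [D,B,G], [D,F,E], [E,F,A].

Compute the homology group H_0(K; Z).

H_0 = Z.

Fix the vertex order A < B < D < E < F < G < J and write every simplex with vertices in increasing order. Then dim K = 2 and the simplices of K are:

  0-simplices (7): A, B, D, E, F, G, J
  1-simplices (18): AB, AD, AE, AF, AG, AJ, BD, BE, BG, BJ, DE, DF, DG, DJ, EF, FG, FJ, GJ
  2-simplices (12): ABE, ABJ, ADG, ADJ, AEF, AFG, BDE, BDG, BGJ, DEF, DFJ, FGJ

so the chain groups are C_0 ≅ Z^7, C_1 ≅ Z^18, C_2 ≅ Z^12.

Boundary ∂_1: C_1 → C_0 sends each edge [p,q] (with p < q) to q − p. For instance
  ∂BE = E − B.
This gives a 7×18 integer matrix of rank 6; reducing to Smith normal form yields diagonal entries (1,1,1,1,1,1).

The boundary map ∂_2: C_2 → C_1 acts by ∂[p,q,r] = [q,r] − [p,r] + [p,q]. For instance
  ∂ABE = BE − AE + AB,
  ∂ABJ = BJ − AJ + AB.
The 18×12 boundary matrix has rank 12 and Smith normal form diag(1,1,1,1,1,1,1,1,1,1,1,2).

Reading off H_k = ker ∂_k / im ∂_{k+1}:

  H_0: rank C_0 − rank ∂_1 = 7 − 6 = 1, and the invariant factors of ∂_1 are all 1, so H_0 ≅ Z.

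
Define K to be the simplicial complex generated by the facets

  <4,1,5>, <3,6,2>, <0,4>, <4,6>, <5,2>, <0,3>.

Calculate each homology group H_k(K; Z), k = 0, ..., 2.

H_0 = Z,  H_1 = Z^2,  H_2 = 0.

Order the vertices as 0 < 1 < 2 < 3 < 4 < 5 < 6. Listing each simplex with vertices in this order, K has dimension 2 with simplices:

  0-simplices (7): [0], [1], [2], [3], [4], [5], [6]
  1-simplices (10): [0,3], [0,4], [1,4], [1,5], [2,3], [2,5], [2,6], [3,6], [4,5], [4,6]
  2-simplices (2): [1,4,5], [2,3,6]

so the chain groups are C_0 ≅ Z^7, C_1 ≅ Z^10, C_2 ≅ Z^2.

The boundary map ∂_1: C_1 → C_0 is given by ∂[p,q] = [q] − [p].
As a 7×10 matrix over Z this has rank 6, with invariant factors (1,1,1,1,1,1).

∂_2: C_2 → C_1 acts by ∂[p,q,r] = [q,r] − [p,r] + [p,q]. For instance
  ∂[2,3,6] = [3,6] − [2,6] + [2,3],
  ∂[1,4,5] = [4,5] − [1,5] + [1,4].
As a 10×2 matrix over Z this has rank 2, with invariant factors (1,1).

Reading off H_k = ker ∂_k / im ∂_{k+1}:

  H_0: rank C_0 − rank ∂_1 = 7 − 6 = 1, and the invariant factors of ∂_1 are all 1, so H_0 ≅ Z.
  H_1: rank ker ∂_1 − rank ∂_2 = (10 − 6) − 2 = 2, and the invariant factors of ∂_2 are all 1, so H_1 ≅ Z^2.
  H_2: rank ker ∂_2 − rank ∂_3 = (2 − 2) − 0 = 0, and there is no ∂_3, so H_2 ≅ 0.

As a check, the Euler characteristic is 7 − 10 + 2 = -1, which agrees with 1 − 2 + 0 = -1.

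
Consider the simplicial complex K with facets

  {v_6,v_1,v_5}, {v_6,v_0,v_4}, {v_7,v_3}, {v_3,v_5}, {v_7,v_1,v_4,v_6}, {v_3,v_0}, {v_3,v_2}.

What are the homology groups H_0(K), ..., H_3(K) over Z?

We work with the vertex ordering v_0 < v_1 < v_2 < v_3 < v_4 < v_5 < v_6 < v_7. The simplices of K, each written with vertices in increasing order, are:

  0-simplices (8): [v_0], [v_1], [v_2], [v_3], [v_4], [v_5], [v_6], [v_7]
  1-simplices (14): [v_0,v_3], [v_0,v_4], [v_0,v_6], [v_1,v_4], [v_1,v_5], [v_1,v_6], [v_1,v_7], [v_2,v_3], [v_3,v_5], [v_3,v_7], [v_4,v_6], [v_4,v_7], [v_5,v_6], [v_6,v_7]
  2-simplices (6): [v_0,v_4,v_6], [v_1,v_4,v_6], [v_1,v_4,v_7], [v_1,v_5,v_6], [v_1,v_6,v_7], [v_4,v_6,v_7]
  3-simplices (1): [v_1,v_4,v_6,v_7]

so the chain groups are C_0 ≅ Z^8, C_1 ≅ Z^14, C_2 ≅ Z^6, C_3 ≅ Z^1.

Boundary ∂_1: C_1 → C_0 maps an edge to its endpoints' difference, ∂[p,q] = q − p.
As a 8×14 matrix over Z this has rank 7, with invariant factors (1,1,1,1,1,1,1).

Boundary ∂_2: C_2 → C_1 sends each 2-simplex [p,q,r] to [q,r] − [p,r] + [p,q]. For instance
  ∂[v_4,v_6,v_7] = [v_6,v_7] − [v_4,v_7] + [v_4,v_6],
  ∂[v_1,v_5,v_6] = [v_5,v_6] − [v_1,v_6] + [v_1,v_5].
The resulting 14×6 matrix has rank 5, and its Smith normal form has invariant factors (1,1,1,1,1).

∂_3: C_3 → C_2 sends each 3-simplex σ to the alternating sum Σ_i (−1)^i (σ with its i-th vertex removed). For instance
  ∂[v_1,v_4,v_6,v_7] = [v_4,v_6,v_7] − [v_1,v_6,v_7] + [v_1,v_4,v_7] − [v_1,v_4,v_6].
As a 6×1 matrix over Z this has rank 1, with invariant factors (1).

Computing H_k = (kernel of ∂_k) / (image of ∂_{k+1}):

  H_0: rank C_0 − rank ∂_1 = 8 − 7 = 1, and the invariant factors of ∂_1 are all 1, so H_0 = Z.
  H_1: rank ker ∂_1 − rank ∂_2 = (14 − 7) − 5 = 2, and the invariant factors of ∂_2 are all 1, so H_1 = Z^2.
  H_2: rank ker ∂_2 − rank ∂_3 = (6 − 5) − 1 = 0, and the invariant factors of ∂_3 are all 1, so H_2 = 0.
  H_3: rank ker ∂_3 − rank ∂_4 = (1 − 1) − 0 = 0, and there is no ∂_4, so H_3 = 0.

As a check, the Euler characteristic is 8 − 14 + 6 − 1 = -1, which agrees with 1 − 2 + 0 − 0 = -1.

H_0 ≅ Z,  H_1 ≅ Z^2,  H_2 = 0,  H_3 = 0.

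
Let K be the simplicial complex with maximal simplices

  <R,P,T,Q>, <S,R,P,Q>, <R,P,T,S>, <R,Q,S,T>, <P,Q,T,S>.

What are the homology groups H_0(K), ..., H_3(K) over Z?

H_0 = Z,  H_1 = 0,  H_2 = 0,  H_3 = Z.

Order the vertices as P < Q < R < S < T. Listing each simplex with vertices in this order, K has dimension 3 with simplices:

  0-simplices (5): P, Q, R, S, T
  1-simplices (10): PQ, PR, PS, PT, QR, QS, QT, RS, RT, ST
  2-simplices (10): PQR, PQS, PQT, PRS, PRT, PST, QRS, QRT, QST, RST
  3-simplices (5): PQRS, PQRT, PQST, PRST, QRST

Hence C_0 ≅ Z^5, C_1 ≅ Z^10, C_2 ≅ Z^10, C_3 ≅ Z^5.

Boundary ∂_1: C_1 → C_0 is given by ∂[p,q] = [q] − [p]. For instance
  ∂PR = R − P.
This gives a 5×10 integer matrix of rank 4; reducing to Smith normal form yields diagonal entries (1,1,1,1).

Boundary ∂_2: C_2 → C_1 sends each 2-simplex [p,q,r] to [q,r] − [p,r] + [p,q]. For instance
  ∂QRT = RT − QT + QR,
  ∂PST = ST − PT + PS.
This gives a 10×10 integer matrix of rank 6; reducing to Smith normal form yields diagonal entries (1,1,1,1,1,1).

Boundary ∂_3: C_3 → C_2 sends each 3-simplex σ to the alternating sum Σ_i (−1)^i (σ with its i-th vertex removed). For instance
  ∂PRST = RST − PST + PRT − PRS,
  ∂PQST = QST − PST + PQT − PQS.
This gives a 10×5 integer matrix of rank 4; reducing to Smith normal form yields diagonal entries (1,1,1,1).

Now H_k = ker ∂_k / im ∂_{k+1}, so:

  H_0: rank C_0 − rank ∂_1 = 5 − 4 = 1, and the invariant factors of ∂_1 are all 1, so H_0 ≅ Z.
  H_1: rank ker ∂_1 − rank ∂_2 = (10 − 4) − 6 = 0, and the invariant factors of ∂_2 are all 1, so H_1 ≅ 0.
  H_2: rank ker ∂_2 − rank ∂_3 = (10 − 6) − 4 = 0, and the invariant factors of ∂_3 are all 1, so H_2 ≅ 0.
  H_3: rank ker ∂_3 − rank ∂_4 = (5 − 4) − 0 = 1, and there is no ∂_4, so H_3 ≅ Z.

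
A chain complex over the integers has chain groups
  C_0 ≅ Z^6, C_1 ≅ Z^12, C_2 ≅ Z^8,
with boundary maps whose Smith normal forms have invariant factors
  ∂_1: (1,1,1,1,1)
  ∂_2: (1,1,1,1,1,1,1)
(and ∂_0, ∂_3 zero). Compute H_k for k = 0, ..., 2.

H_0 ≅ Z,  H_1 = 0,  H_2 ≅ Z.

H_0: b_0 = 6 − 0 − 5 = 1; torsion from ∂_1 factors > 1: none. So H_0 ≅ Z.
H_1: b_1 = 12 − 5 − 7 = 0; torsion from ∂_2 factors > 1: none. So H_1 ≅ 0.
H_2: b_2 = 8 − 7 − 0 = 1; torsion from ∂_3 factors > 1: none. So H_2 ≅ Z.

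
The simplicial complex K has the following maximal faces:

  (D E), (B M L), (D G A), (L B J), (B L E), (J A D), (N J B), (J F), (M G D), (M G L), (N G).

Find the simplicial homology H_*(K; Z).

H_0 ≅ Z,  H_1 ≅ Z^3,  H_2 = 0.

Take the total order A < B < D < E < F < G < J < L < M < N on the vertex set. Then K (dimension 2) consists of the simplices:

  0-simplices (10): A, B, D, E, F, G, J, L, M, N
  1-simplices (20): AD, AG, AJ, BE, BJ, BL, BM, BN, DE, DG, DJ, DM, EL, FJ, GL, GM, GN, JL, JN, LM
  2-simplices (8): ADG, ADJ, BEL, BJL, BJN, BLM, DGM, GLM

giving chain groups C_0 ≅ Z^10, C_1 ≅ Z^20, C_2 ≅ Z^8.

Boundary ∂_1: C_1 → C_0 is given by ∂[p,q] = [q] − [p]. For instance
  ∂GM = M − G.
The 10×20 boundary matrix has rank 9 and Smith normal form diag(1,1,1,1,1,1,1,1,1).

∂_2: C_2 → C_1 maps a triangle to the signed sum of its edges. For instance
  ∂BLM = LM − BM + BL,
  ∂DGM = GM − DM + DG.
This gives a 20×8 integer matrix of rank 8; reducing to Smith normal form yields diagonal entries (1,1,1,1,1,1,1,1).

Computing H_k = (kernel of ∂_k) / (image of ∂_{k+1}):

  H_0: rank C_0 − rank ∂_1 = 10 − 9 = 1, and the invariant factors of ∂_1 are all 1, so H_0 ≅ Z.
  H_1: rank ker ∂_1 − rank ∂_2 = (20 − 9) − 8 = 3, and the invariant factors of ∂_2 are all 1, so H_1 ≅ Z^3.
  H_2: rank ker ∂_2 − rank ∂_3 = (8 − 8) − 0 = 0, and there is no ∂_3, so H_2 ≅ 0.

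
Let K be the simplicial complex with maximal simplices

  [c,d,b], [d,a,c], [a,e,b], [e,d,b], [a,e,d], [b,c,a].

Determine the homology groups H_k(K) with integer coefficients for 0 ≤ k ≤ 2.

Order the vertices as a < b < c < d < e. Listing each simplex with vertices in this order, K has dimension 2 with simplices:

  0-simplices (5): a, b, c, d, e
  1-simplices (9): ab, ac, ad, ae, bc, bd, be, cd, de
  2-simplices (6): abc, abe, acd, ade, bcd, bde

Hence C_0 ≅ Z^5, C_1 ≅ Z^9, C_2 ≅ Z^6.

∂_1: C_1 → C_0 sends each edge [p,q] (with p < q) to q − p. For instance
  ∂bd = d − b.
This gives a 5×9 integer matrix of rank 4; reducing to Smith normal form yields diagonal entries (1,1,1,1).

Boundary ∂_2: C_2 → C_1 sends each 2-simplex [p,q,r] to [q,r] − [p,r] + [p,q]. For instance
  ∂abe = be − ae + ab,
  ∂bcd = cd − bd + bc.
The resulting 9×6 matrix has rank 5, and its Smith normal form has invariant factors (1,1,1,1,1).

Reading off H_k = ker ∂_k / im ∂_{k+1}:

  H_0: rank C_0 − rank ∂_1 = 5 − 4 = 1, and the invariant factors of ∂_1 are all 1, so H_0 = Z.
  H_1: rank ker ∂_1 − rank ∂_2 = (9 − 4) − 5 = 0, and the invariant factors of ∂_2 are all 1, so H_1 = 0.
  H_2: rank ker ∂_2 − rank ∂_3 = (6 − 5) − 0 = 1, and there is no ∂_3, so H_2 = Z.

H_0 ≅ Z,  H_1 = 0,  H_2 ≅ Z.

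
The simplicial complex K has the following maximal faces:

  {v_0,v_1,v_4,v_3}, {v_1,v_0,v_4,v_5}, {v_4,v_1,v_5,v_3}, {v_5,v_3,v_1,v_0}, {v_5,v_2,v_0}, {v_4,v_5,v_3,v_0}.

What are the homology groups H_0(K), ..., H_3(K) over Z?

H_0 = Z,  H_1 = 0,  H_2 = 0,  H_3 = Z.

Take the total order v_0 < v_1 < v_2 < v_3 < v_4 < v_5 on the vertex set. Then K (dimension 3) consists of the simplices:

  0-simplices (6): [v_0], [v_1], [v_2], [v_3], [v_4], [v_5]
  1-simplices (12): [v_0,v_1], [v_0,v_2], [v_0,v_3], [v_0,v_4], [v_0,v_5], [v_1,v_3], [v_1,v_4], [v_1,v_5], [v_2,v_5], [v_3,v_4], [v_3,v_5], [v_4,v_5]
  2-simplices (11): (11 of them)
  3-simplices (5): [v_0,v_1,v_3,v_4], [v_0,v_1,v_3,v_5], [v_0,v_1,v_4,v_5], [v_0,v_3,v_4,v_5], [v_1,v_3,v_4,v_5]

so the chain groups are C_0 ≅ Z^6, C_1 ≅ Z^12, C_2 ≅ Z^11, C_3 ≅ Z^5.

The boundary map ∂_1: C_1 → C_0 maps an edge to its endpoints' difference, ∂[p,q] = q − p.
The resulting 6×12 matrix has rank 5, and its Smith normal form has invariant factors (1,1,1,1,1).

Boundary ∂_2: C_2 → C_1 acts by ∂[p,q,r] = [q,r] − [p,r] + [p,q]. For instance
  ∂[v_0,v_2,v_5] = [v_2,v_5] − [v_0,v_5] + [v_0,v_2],
  ∂[v_1,v_3,v_4] = [v_3,v_4] − [v_1,v_4] + [v_1,v_3].
This gives a 12×11 integer matrix of rank 7; reducing to Smith normal form yields diagonal entries (1,1,1,1,1,1,1).

The boundary map ∂_3: C_3 → C_2 sends each 3-simplex σ to the alternating sum Σ_i (−1)^i (σ with its i-th vertex removed). For instance
  ∂[v_0,v_3,v_4,v_5] = [v_3,v_4,v_5] − [v_0,v_4,v_5] + [v_0,v_3,v_5] − [v_0,v_3,v_4],
  ∂[v_0,v_1,v_4,v_5] = [v_1,v_4,v_5] − [v_0,v_4,v_5] + [v_0,v_1,v_5] − [v_0,v_1,v_4].
The 11×5 boundary matrix has rank 4 and Smith normal form diag(1,1,1,1).

Now H_k = ker ∂_k / im ∂_{k+1}, so:

  H_0: rank C_0 − rank ∂_1 = 6 − 5 = 1, and the invariant factors of ∂_1 are all 1, so H_0 ≅ Z.
  H_1: rank ker ∂_1 − rank ∂_2 = (12 − 5) − 7 = 0, and the invariant factors of ∂_2 are all 1, so H_1 ≅ 0.
  H_2: rank ker ∂_2 − rank ∂_3 = (11 − 7) − 4 = 0, and the invariant factors of ∂_3 are all 1, so H_2 ≅ 0.
  H_3: rank ker ∂_3 − rank ∂_4 = (5 − 4) − 0 = 1, and there is no ∂_4, so H_3 ≅ Z.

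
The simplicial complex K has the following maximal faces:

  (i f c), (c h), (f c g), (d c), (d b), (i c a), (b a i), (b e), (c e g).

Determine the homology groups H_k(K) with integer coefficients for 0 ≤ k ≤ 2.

H_0 = Z,  H_1 = Z^2,  H_2 = 0.

Fix the vertex order a < b < c < d < e < f < g < h < i and write every simplex with vertices in increasing order. Then dim K = 2 and the simplices of K are:

  0-simplices (9): a, b, c, d, e, f, g, h, i
  1-simplices (15): ab, ac, ai, bd, be, bi, cd, ce, cf, cg, ch, ci, eg, fg, fi
  2-simplices (5): abi, aci, ceg, cfg, cfi

giving chain groups C_0 ≅ Z^9, C_1 ≅ Z^15, C_2 ≅ Z^5.

Boundary ∂_1: C_1 → C_0 is given by ∂[p,q] = [q] − [p]. For instance
  ∂cf = f − c.
The resulting 9×15 matrix has rank 8, and its Smith normal form has invariant factors (1,1,1,1,1,1,1,1).

Boundary ∂_2: C_2 → C_1 acts by ∂[p,q,r] = [q,r] − [p,r] + [p,q]. For instance
  ∂abi = bi − ai + ab,
  ∂cfg = fg − cg + cf.
This gives a 15×5 integer matrix of rank 5; reducing to Smith normal form yields diagonal entries (1,1,1,1,1).

Reading off H_k = ker ∂_k / im ∂_{k+1}:

  H_0: rank C_0 − rank ∂_1 = 9 − 8 = 1, and the invariant factors of ∂_1 are all 1, so H_0 ≅ Z.
  H_1: rank ker ∂_1 − rank ∂_2 = (15 − 8) − 5 = 2, and the invariant factors of ∂_2 are all 1, so H_1 ≅ Z^2.
  H_2: rank ker ∂_2 − rank ∂_3 = (5 − 5) − 0 = 0, and there is no ∂_3, so H_2 ≅ 0.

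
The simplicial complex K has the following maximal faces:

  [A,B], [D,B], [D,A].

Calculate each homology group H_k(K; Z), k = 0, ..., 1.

H_0 = Z,  H_1 = Z.

We work with the vertex ordering A < B < D. The simplices of K, each written with vertices in increasing order, are:

  0-simplices (3): A, B, D
  1-simplices (3): AB, AD, BD

giving chain groups C_0 ≅ Z^3, C_1 ≅ Z^3.

Boundary ∂_1: C_1 → C_0 sends each edge [p,q] (with p < q) to q − p. For instance
  ∂AD = D − A.
This gives a 3×3 integer matrix of rank 2; reducing to Smith normal form yields diagonal entries (1,1).

Computing H_k = (kernel of ∂_k) / (image of ∂_{k+1}):

  H_0: rank C_0 − rank ∂_1 = 3 − 2 = 1, and the invariant factors of ∂_1 are all 1, so H_0 ≅ Z.
  H_1: rank ker ∂_1 − rank ∂_2 = (3 − 2) − 0 = 1, and there is no ∂_2, so H_1 ≅ Z.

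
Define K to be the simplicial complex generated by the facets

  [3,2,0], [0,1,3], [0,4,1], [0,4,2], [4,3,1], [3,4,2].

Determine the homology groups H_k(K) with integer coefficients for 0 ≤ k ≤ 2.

Fix the vertex order 0 < 1 < 2 < 3 < 4 and write every simplex with vertices in increasing order. Then dim K = 2 and the simplices of K are:

  0-simplices (5): [0], [1], [2], [3], [4]
  1-simplices (9): [0,1], [0,2], [0,3], [0,4], [1,3], [1,4], [2,3], [2,4], [3,4]
  2-simplices (6): [0,1,3], [0,1,4], [0,2,3], [0,2,4], [1,3,4], [2,3,4]

so the chain groups are C_0 ≅ Z^5, C_1 ≅ Z^9, C_2 ≅ Z^6.

Boundary ∂_1: C_1 → C_0 sends each edge [p,q] (with p < q) to q − p.
This gives a 5×9 integer matrix of rank 4; reducing to Smith normal form yields diagonal entries (1,1,1,1).

Boundary ∂_2: C_2 → C_1 acts by ∂[p,q,r] = [q,r] − [p,r] + [p,q]. For instance
  ∂[2,3,4] = [3,4] − [2,4] + [2,3],
  ∂[0,2,3] = [2,3] − [0,3] + [0,2].
As a 9×6 matrix over Z this has rank 5, with invariant factors (1,1,1,1,1).

From H_k ≅ ker(∂_k) / im(∂_{k+1}) we obtain:

  H_0: rank C_0 − rank ∂_1 = 5 − 4 = 1, and the invariant factors of ∂_1 are all 1, so H_0 = Z.
  H_1: rank ker ∂_1 − rank ∂_2 = (9 − 4) − 5 = 0, and the invariant factors of ∂_2 are all 1, so H_1 = 0.
  H_2: rank ker ∂_2 − rank ∂_3 = (6 − 5) − 0 = 1, and there is no ∂_3, so H_2 = Z.

As a check, the Euler characteristic is 5 − 9 + 6 = 2, which agrees with 1 − 0 + 1 = 2.

H_0 = Z,  H_1 = 0,  H_2 = Z.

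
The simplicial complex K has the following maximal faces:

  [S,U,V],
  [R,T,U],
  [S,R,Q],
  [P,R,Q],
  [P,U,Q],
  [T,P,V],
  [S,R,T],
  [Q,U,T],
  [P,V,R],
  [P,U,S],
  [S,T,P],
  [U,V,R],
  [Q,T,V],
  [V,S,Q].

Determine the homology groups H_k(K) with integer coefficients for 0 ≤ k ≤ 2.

K has 7 vertices, 21 edges, 14 triangles.
rank ∂_0 = 0, rank ∂_1 = 6 ⇒ b_0 = 7 − 0 − 6 = 1; all invariant factors of ∂_1 are 1 so no torsion. So H_0 = Z.
rank ∂_1 = 6, rank ∂_2 = 13 ⇒ b_1 = 21 − 6 − 13 = 2; all invariant factors of ∂_2 are 1 so no torsion. So H_1 = Z^2.
rank ∂_2 = 13, rank ∂_3 = 0 ⇒ b_2 = 14 − 13 − 0 = 1. So H_2 = Z.

H_0 = Z,  H_1 = Z^2,  H_2 = Z.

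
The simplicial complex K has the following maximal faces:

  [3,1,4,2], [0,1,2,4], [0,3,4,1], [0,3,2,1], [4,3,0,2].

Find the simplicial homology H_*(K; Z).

H_0 ≅ Z,  H_1 = 0,  H_2 = 0,  H_3 ≅ Z.

Take the total order 0 < 1 < 2 < 3 < 4 on the vertex set. Then K (dimension 3) consists of the simplices:

  0-simplices (5): [0], [1], [2], [3], [4]
  1-simplices (10): [0,1], [0,2], [0,3], [0,4], [1,2], [1,3], [1,4], [2,3], [2,4], [3,4]
  2-simplices (10): [0,1,2], [0,1,3], [0,1,4], [0,2,3], [0,2,4], [0,3,4], [1,2,3], [1,2,4], [1,3,4], [2,3,4]
  3-simplices (5): [0,1,2,3], [0,1,2,4], [0,1,3,4], [0,2,3,4], [1,2,3,4]

Hence C_0 ≅ Z^5, C_1 ≅ Z^10, C_2 ≅ Z^10, C_3 ≅ Z^5.

The boundary map ∂_1: C_1 → C_0 sends each edge [p,q] (with p < q) to q − p. For instance
  ∂[0,1] = [1] − [0].
The 5×10 boundary matrix has rank 4 and Smith normal form diag(1,1,1,1).

The boundary map ∂_2: C_2 → C_1 maps a triangle to the signed sum of its edges. For instance
  ∂[1,3,4] = [3,4] − [1,4] + [1,3],
  ∂[0,1,3] = [1,3] − [0,3] + [0,1].
This gives a 10×10 integer matrix of rank 6; reducing to Smith normal form yields diagonal entries (1,1,1,1,1,1).

The boundary map ∂_3: C_3 → C_2 sends each 3-simplex σ to the alternating sum Σ_i (−1)^i (σ with its i-th vertex removed). For instance
  ∂[0,1,2,4] = [1,2,4] − [0,2,4] + [0,1,4] − [0,1,2],
  ∂[0,1,3,4] = [1,3,4] − [0,3,4] + [0,1,4] − [0,1,3].
The 10×5 boundary matrix has rank 4 and Smith normal form diag(1,1,1,1).

Now H_k = ker ∂_k / im ∂_{k+1}, so:

  H_0: rank C_0 − rank ∂_1 = 5 − 4 = 1, and the invariant factors of ∂_1 are all 1, so H_0 ≅ Z.
  H_1: rank ker ∂_1 − rank ∂_2 = (10 − 4) − 6 = 0, and the invariant factors of ∂_2 are all 1, so H_1 ≅ 0.
  H_2: rank ker ∂_2 − rank ∂_3 = (10 − 6) − 4 = 0, and the invariant factors of ∂_3 are all 1, so H_2 ≅ 0.
  H_3: rank ker ∂_3 − rank ∂_4 = (5 − 4) − 0 = 1, and there is no ∂_4, so H_3 ≅ Z.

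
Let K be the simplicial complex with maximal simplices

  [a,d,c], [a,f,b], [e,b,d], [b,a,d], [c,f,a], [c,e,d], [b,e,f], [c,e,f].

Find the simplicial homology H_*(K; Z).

Fix the vertex order a < b < c < d < e < f and write every simplex with vertices in increasing order. Then dim K = 2 and the simplices of K are:

  0-simplices (6): a, b, c, d, e, f
  1-simplices (12): ab, ac, ad, af, bd, be, bf, cd, ce, cf, de, ef
  2-simplices (8): abd, abf, acd, acf, bde, bef, cde, cef

so the chain groups are C_0 ≅ Z^6, C_1 ≅ Z^12, C_2 ≅ Z^8.

The boundary map ∂_1: C_1 → C_0 is given by ∂[p,q] = [q] − [p]. For instance
  ∂bd = d − b.
The resulting 6×12 matrix has rank 5, and its Smith normal form has invariant factors (1,1,1,1,1).

∂_2: C_2 → C_1 sends each 2-simplex [p,q,r] to [q,r] − [p,r] + [p,q]. For instance
  ∂abd = bd − ad + ab,
  ∂cef = ef − cf + ce.
This gives a 12×8 integer matrix of rank 7; reducing to Smith normal form yields diagonal entries (1,1,1,1,1,1,1).

From H_k ≅ ker(∂_k) / im(∂_{k+1}) we obtain:

  H_0: rank C_0 − rank ∂_1 = 6 − 5 = 1, and the invariant factors of ∂_1 are all 1, so H_0 = Z.
  H_1: rank ker ∂_1 − rank ∂_2 = (12 − 5) − 7 = 0, and the invariant factors of ∂_2 are all 1, so H_1 = 0.
  H_2: rank ker ∂_2 − rank ∂_3 = (8 − 7) − 0 = 1, and there is no ∂_3, so H_2 = Z.

H_0 ≅ Z,  H_1 = 0,  H_2 ≅ Z.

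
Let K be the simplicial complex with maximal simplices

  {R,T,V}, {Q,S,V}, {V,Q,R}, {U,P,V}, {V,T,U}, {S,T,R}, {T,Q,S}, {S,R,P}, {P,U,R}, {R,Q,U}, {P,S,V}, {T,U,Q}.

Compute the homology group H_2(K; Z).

Order the vertices as P < Q < R < S < T < U < V. Listing each simplex with vertices in this order, K has dimension 2 with simplices:

  0-simplices (7): P, Q, R, S, T, U, V
  1-simplices (18): PR, PS, PU, PV, QR, QS, QT, QU, QV, RS, RT, RU, RV, ST, SV, TU, TV, UV
  2-simplices (12): PRS, PRU, PSV, PUV, QRU, QRV, QST, QSV, QTU, RST, RTV, TUV

giving chain groups C_0 ≅ Z^7, C_1 ≅ Z^18, C_2 ≅ Z^12.

∂_1: C_1 → C_0 is given by ∂[p,q] = [q] − [p].
The 7×18 boundary matrix has rank 6 and Smith normal form diag(1,1,1,1,1,1).

The boundary map ∂_2: C_2 → C_1 acts by ∂[p,q,r] = [q,r] − [p,r] + [p,q]. For instance
  ∂TUV = UV − TV + TU,
  ∂PSV = SV − PV + PS.
As a 18×12 matrix over Z this has rank 12, with invariant factors (1,1,1,1,1,1,1,1,1,1,1,2).

From H_k ≅ ker(∂_k) / im(∂_{k+1}) we obtain:

  H_2: rank ker ∂_2 − rank ∂_3 = (12 − 12) − 0 = 0, and there is no ∂_3, so H_2 ≅ 0.

(K is a triangulation of the real projective plane RP^2.)

H_2 ≅ 0.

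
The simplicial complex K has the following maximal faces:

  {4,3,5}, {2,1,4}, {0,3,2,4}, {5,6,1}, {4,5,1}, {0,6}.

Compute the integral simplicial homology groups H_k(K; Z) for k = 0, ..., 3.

Take the total order 0 < 1 < 2 < 3 < 4 < 5 < 6 on the vertex set. Then K (dimension 3) consists of the simplices:

  0-simplices (7): [0], [1], [2], [3], [4], [5], [6]
  1-simplices (14): [0,2], [0,3], [0,4], [0,6], [1,2], [1,4], [1,5], [1,6], [2,3], [2,4], [3,4], [3,5], [4,5], [5,6]
  2-simplices (8): [0,2,3], [0,2,4], [0,3,4], [1,2,4], [1,4,5], [1,5,6], [2,3,4], [3,4,5]
  3-simplices (1): [0,2,3,4]

giving chain groups C_0 ≅ Z^7, C_1 ≅ Z^14, C_2 ≅ Z^8, C_3 ≅ Z^1.

Boundary ∂_1: C_1 → C_0 maps an edge to its endpoints' difference, ∂[p,q] = q − p. For instance
  ∂[1,4] = [4] − [1].
The 7×14 boundary matrix has rank 6 and Smith normal form diag(1,1,1,1,1,1).

∂_2: C_2 → C_1 sends each 2-simplex [p,q,r] to [q,r] − [p,r] + [p,q]. For instance
  ∂[0,2,3] = [2,3] − [0,3] + [0,2],
  ∂[1,4,5] = [4,5] − [1,5] + [1,4].
The 14×8 boundary matrix has rank 7 and Smith normal form diag(1,1,1,1,1,1,1).

∂_3: C_3 → C_2 sends each 3-simplex σ to the alternating sum Σ_i (−1)^i (σ with its i-th vertex removed). For instance
  ∂[0,2,3,4] = [2,3,4] − [0,3,4] + [0,2,4] − [0,2,3].
As a 8×1 matrix over Z this has rank 1, with invariant factors (1).

Computing H_k = (kernel of ∂_k) / (image of ∂_{k+1}):

  H_0: rank C_0 − rank ∂_1 = 7 − 6 = 1, and the invariant factors of ∂_1 are all 1, so H_0 ≅ Z.
  H_1: rank ker ∂_1 − rank ∂_2 = (14 − 6) − 7 = 1, and the invariant factors of ∂_2 are all 1, so H_1 ≅ Z.
  H_2: rank ker ∂_2 − rank ∂_3 = (8 − 7) − 1 = 0, and the invariant factors of ∂_3 are all 1, so H_2 ≅ 0.
  H_3: rank ker ∂_3 − rank ∂_4 = (1 − 1) − 0 = 0, and there is no ∂_4, so H_3 ≅ 0.

As a check, the Euler characteristic is 7 − 14 + 8 − 1 = 0, which agrees with 1 − 1 + 0 − 0 = 0.

H_0 = Z,  H_1 = Z,  H_2 = 0,  H_3 = 0.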